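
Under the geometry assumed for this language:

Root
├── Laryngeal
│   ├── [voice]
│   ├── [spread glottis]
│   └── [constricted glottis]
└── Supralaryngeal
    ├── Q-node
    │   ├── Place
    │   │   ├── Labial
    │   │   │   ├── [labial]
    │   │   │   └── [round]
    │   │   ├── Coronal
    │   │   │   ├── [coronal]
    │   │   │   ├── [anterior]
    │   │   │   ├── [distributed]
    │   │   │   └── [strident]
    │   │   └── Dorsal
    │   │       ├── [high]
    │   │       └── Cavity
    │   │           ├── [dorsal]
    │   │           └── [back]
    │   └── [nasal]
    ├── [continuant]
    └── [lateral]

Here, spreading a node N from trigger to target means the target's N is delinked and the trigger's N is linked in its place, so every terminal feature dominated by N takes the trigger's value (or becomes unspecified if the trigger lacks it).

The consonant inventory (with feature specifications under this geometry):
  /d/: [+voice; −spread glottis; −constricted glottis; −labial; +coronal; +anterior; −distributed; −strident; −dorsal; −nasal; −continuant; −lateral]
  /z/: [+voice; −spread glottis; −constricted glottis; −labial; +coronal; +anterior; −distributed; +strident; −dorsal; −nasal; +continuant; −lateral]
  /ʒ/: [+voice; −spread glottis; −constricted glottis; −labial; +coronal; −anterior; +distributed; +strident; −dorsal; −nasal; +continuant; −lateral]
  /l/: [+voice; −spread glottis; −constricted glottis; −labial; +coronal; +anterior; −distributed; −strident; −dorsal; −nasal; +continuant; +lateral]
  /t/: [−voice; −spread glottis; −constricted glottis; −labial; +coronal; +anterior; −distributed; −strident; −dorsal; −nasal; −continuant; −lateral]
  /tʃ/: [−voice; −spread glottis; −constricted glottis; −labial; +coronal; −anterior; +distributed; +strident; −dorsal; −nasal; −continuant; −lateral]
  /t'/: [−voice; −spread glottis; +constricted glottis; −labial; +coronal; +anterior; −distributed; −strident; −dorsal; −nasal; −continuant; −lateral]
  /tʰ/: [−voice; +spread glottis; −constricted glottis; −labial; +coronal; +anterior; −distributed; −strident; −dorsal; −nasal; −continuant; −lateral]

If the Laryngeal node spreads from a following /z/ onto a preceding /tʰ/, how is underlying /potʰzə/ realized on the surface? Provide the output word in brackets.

Terminals under Laryngeal in this geometry: [voice], [spread glottis], [constricted glottis].
The target acquires /z/'s values for everything under Laryngeal — [+voice], [−spread glottis], [−constricted glottis] — while keeping its own [labial], [coronal], [anterior], ….
This feature bundle is that of [d], so /potʰzə/ surfaces as [podzə].

[podzə]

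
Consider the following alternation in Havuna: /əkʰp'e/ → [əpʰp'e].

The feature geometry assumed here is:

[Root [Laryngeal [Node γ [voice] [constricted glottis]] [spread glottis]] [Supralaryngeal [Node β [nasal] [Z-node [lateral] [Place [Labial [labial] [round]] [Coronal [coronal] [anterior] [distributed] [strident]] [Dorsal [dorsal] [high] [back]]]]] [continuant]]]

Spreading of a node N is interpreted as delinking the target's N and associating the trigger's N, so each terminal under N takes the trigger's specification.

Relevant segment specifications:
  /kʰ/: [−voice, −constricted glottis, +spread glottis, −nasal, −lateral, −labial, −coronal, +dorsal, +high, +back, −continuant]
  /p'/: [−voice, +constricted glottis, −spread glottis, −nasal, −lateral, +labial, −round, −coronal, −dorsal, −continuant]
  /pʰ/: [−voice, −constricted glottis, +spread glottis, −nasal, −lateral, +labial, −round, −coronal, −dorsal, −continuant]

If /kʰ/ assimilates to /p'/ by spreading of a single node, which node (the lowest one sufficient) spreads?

Feature comparison: [labial], [round], [dorsal], [high], [back] differ between /kʰ/ and [pʰ]; the remaining terminals match.
In this geometry the lowest node dominating all of them is Place: every daughter of Place dominates only a proper subset, so no lower node suffices.
Delinking /kʰ/'s Place and associating /p'/'s Place gives precisely the feature bundle of [pʰ].
[spread glottis], [constricted glottis] stay as in /kʰ/ although /p'/ differs there, so no node dominating them spread; among the remaining candidates Place is the lowest that derives the output.

Place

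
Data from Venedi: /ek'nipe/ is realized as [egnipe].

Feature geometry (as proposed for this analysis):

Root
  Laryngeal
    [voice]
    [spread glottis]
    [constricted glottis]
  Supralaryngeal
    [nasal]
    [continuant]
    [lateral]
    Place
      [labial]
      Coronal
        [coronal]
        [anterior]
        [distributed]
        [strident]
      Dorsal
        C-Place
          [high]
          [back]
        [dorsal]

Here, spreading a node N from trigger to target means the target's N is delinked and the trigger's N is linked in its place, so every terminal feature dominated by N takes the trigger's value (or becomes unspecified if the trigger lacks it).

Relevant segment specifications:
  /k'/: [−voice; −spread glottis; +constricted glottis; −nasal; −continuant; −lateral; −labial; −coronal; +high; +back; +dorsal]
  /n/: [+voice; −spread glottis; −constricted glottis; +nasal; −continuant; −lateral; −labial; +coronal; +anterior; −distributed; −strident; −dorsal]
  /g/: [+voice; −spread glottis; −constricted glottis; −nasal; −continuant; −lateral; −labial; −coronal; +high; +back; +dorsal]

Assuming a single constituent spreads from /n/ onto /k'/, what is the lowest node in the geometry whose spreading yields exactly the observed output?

/k'/ and [g] differ in [voice], [constricted glottis]; every other specified feature is identical.
The smallest constituent containing every changed terminal is Laryngeal — each of its daughters lacks at least one of the affected features.
Spreading Laryngeal from /n/ overwrites each of those terminals with /n/'s values, yielding exactly [g].
Since [nasal], [dorsal] are preserved even though /n/ disagrees there, no node above Laryngeal spread.

Laryngeal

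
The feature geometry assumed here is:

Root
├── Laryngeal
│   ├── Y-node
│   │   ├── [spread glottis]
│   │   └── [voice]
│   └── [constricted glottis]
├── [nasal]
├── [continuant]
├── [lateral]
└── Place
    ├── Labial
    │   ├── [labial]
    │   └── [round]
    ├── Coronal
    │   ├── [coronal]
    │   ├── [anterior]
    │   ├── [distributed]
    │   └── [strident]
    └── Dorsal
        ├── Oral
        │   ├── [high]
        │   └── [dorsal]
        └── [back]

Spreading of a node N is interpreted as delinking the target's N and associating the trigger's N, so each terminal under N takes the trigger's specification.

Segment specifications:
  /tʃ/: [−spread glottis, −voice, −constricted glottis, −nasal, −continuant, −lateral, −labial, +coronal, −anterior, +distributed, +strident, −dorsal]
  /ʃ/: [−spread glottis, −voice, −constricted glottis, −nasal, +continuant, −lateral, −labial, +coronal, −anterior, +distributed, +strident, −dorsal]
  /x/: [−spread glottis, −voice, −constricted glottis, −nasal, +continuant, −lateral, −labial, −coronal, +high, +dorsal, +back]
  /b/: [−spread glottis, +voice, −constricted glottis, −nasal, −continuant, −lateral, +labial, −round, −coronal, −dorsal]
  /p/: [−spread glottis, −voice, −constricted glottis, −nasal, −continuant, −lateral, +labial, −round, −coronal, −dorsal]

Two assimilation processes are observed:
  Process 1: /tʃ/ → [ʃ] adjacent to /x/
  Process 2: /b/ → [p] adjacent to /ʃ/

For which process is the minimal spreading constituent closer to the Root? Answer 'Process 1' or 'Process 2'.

In Process 1, [continuant] changes, so the minimal spreading node is [continuant] at depth 1.
In Process 2, [voice] changes, so the minimal spreading node is [voice] at depth 3.
[continuant] (depth 1) sits above [voice] (depth 3), making Process 1 the one with the higher spreading node.

Process 1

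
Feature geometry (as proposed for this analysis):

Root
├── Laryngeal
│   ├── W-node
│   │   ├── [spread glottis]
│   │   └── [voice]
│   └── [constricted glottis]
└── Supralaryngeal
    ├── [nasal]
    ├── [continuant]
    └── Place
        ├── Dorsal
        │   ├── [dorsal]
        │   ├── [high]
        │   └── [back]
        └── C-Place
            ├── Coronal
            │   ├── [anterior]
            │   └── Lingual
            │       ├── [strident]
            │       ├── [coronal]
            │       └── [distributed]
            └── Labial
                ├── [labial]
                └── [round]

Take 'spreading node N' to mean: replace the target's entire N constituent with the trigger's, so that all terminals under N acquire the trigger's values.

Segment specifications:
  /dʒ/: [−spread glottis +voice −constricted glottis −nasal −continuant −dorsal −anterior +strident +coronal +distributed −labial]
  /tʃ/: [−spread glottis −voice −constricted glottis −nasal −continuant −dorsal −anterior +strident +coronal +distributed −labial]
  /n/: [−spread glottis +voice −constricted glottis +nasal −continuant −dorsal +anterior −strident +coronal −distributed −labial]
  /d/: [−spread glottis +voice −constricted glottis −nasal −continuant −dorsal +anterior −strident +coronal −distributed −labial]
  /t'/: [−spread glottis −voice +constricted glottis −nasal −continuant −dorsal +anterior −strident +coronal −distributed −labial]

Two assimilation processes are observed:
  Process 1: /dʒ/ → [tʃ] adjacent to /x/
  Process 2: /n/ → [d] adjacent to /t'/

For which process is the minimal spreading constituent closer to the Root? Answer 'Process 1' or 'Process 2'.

In Process 1, [voice] changes, so the minimal spreading node is [voice] at depth 3.
In Process 2, [nasal] changes, so the minimal spreading node is [nasal] at depth 2.
[nasal] (depth 2) sits above [voice] (depth 3), making Process 2 the one with the higher spreading node.

Process 2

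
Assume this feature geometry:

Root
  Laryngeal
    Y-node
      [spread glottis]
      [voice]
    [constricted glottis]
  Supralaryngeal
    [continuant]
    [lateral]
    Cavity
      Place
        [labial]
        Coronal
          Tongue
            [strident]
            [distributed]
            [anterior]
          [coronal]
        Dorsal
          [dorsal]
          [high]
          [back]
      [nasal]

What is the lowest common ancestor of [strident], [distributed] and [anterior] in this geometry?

[strident]: Root > Supralaryngeal > Cavity > Place > Coronal > Tongue > [strident].
[distributed]: Root > Supralaryngeal > Cavity > Place > Coronal > Tongue > [distributed].
[anterior]: Root > Supralaryngeal > Cavity > Place > Coronal > Tongue > [anterior].
The lowest node appearing on every path is Tongue; each proper daughter of Tongue fails to dominate at least one of the listed features.

Tongue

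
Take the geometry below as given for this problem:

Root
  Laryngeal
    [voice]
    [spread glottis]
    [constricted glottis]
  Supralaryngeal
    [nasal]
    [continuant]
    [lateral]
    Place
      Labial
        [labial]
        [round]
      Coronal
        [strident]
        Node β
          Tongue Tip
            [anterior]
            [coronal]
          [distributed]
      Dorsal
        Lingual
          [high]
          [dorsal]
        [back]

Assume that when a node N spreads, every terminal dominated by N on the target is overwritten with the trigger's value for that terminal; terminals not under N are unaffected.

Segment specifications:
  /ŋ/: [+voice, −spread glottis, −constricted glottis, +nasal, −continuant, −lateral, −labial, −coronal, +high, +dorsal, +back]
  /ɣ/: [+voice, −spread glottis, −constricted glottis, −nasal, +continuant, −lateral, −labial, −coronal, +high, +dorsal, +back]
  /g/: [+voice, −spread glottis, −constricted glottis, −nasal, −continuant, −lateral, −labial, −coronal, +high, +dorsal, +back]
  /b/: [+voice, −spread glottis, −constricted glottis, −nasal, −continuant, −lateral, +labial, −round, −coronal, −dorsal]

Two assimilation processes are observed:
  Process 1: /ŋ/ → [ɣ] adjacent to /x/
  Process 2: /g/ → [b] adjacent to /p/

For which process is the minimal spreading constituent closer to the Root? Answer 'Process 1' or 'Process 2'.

Process 1

In Process 1, [nasal], [continuant] change, so the minimal spreading node is Supralaryngeal at depth 1.
Process 2: the features that change are [labial], [round], [dorsal], [high], [back]; the minimal node is Place (depth 2).
Depth 1 < depth 2; Process 1 involves the structurally higher constituent Supralaryngeal.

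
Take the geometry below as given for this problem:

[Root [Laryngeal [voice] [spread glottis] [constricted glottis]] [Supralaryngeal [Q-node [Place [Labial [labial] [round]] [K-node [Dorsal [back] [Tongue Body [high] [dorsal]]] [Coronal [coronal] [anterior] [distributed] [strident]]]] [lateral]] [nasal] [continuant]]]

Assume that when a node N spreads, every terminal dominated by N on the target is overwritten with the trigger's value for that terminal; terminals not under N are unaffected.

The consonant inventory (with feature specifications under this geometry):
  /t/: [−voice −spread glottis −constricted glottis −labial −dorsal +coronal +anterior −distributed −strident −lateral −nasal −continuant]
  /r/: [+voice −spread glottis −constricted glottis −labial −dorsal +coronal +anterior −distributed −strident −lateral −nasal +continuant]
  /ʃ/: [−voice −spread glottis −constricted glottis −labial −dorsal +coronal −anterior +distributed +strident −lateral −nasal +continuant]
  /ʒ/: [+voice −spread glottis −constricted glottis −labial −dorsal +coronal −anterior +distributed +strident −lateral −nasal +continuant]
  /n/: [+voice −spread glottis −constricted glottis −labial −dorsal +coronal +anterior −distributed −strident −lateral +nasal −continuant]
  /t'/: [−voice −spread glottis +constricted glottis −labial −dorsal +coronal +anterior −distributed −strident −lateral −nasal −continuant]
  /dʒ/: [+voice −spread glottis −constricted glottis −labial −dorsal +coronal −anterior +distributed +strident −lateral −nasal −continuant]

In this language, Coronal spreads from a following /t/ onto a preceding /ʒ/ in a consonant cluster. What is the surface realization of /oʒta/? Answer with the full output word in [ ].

[orta]

The Coronal node dominates the terminals [coronal], [anterior], [distributed], [strident].
Spreading Coronal from /t/ onto /ʒ/ replaces those values with /t/'s: [+coronal], [+anterior], [−distributed], [−strident]. Features outside Coronal ([voice], [spread glottis], [constricted glottis], …) stay as in /ʒ/.
The resulting bundle matches /r/ in the inventory; substituting it for /ʒ/ gives [orta].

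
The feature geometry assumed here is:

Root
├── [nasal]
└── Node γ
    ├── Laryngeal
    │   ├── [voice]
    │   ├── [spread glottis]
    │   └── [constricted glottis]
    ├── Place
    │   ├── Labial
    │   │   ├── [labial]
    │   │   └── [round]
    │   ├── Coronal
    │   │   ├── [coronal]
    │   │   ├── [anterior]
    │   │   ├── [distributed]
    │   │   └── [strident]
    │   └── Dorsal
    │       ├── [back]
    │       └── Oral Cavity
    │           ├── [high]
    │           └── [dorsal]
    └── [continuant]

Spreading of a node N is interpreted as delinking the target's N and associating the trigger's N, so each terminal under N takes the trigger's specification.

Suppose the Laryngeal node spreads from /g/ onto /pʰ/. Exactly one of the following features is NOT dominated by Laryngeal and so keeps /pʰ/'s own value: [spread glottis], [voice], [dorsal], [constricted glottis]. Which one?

Under this geometry, Laryngeal contains [voice], [spread glottis], [constricted glottis].
[voice], [spread glottis], [constricted glottis] all lie under Laryngeal, so they are overwritten when Laryngeal spreads.
[dorsal] attaches under Oral Cavity, not under Laryngeal, so /pʰ/ retains its own value for [dorsal].

[dorsal]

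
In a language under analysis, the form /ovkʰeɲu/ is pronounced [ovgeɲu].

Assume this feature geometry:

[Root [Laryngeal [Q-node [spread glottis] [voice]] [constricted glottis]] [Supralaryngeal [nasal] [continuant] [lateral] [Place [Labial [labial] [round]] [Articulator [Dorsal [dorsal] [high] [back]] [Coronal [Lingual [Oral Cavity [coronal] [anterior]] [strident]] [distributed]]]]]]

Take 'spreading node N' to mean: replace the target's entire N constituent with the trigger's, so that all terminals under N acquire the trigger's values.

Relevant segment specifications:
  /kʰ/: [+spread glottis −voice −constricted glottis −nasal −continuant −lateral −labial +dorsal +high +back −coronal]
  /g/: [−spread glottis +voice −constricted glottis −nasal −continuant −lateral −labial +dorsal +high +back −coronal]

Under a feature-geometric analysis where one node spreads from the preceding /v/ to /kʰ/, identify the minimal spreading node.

Q-node

/kʰ/ and [g] differ in [voice], [spread glottis]; every other specified feature is identical.
Tracing each changed feature up the tree, the paths first meet at Q-node; any lower node misses at least one of them.
Spreading Q-node from /v/ overwrites each of those terminals with /v/'s values, yielding exactly [g].
[continuant], [dorsal] stay as in /kʰ/ although /v/ differs there, so no node dominating them spread; among the remaining candidates Q-node is the lowest that derives the output.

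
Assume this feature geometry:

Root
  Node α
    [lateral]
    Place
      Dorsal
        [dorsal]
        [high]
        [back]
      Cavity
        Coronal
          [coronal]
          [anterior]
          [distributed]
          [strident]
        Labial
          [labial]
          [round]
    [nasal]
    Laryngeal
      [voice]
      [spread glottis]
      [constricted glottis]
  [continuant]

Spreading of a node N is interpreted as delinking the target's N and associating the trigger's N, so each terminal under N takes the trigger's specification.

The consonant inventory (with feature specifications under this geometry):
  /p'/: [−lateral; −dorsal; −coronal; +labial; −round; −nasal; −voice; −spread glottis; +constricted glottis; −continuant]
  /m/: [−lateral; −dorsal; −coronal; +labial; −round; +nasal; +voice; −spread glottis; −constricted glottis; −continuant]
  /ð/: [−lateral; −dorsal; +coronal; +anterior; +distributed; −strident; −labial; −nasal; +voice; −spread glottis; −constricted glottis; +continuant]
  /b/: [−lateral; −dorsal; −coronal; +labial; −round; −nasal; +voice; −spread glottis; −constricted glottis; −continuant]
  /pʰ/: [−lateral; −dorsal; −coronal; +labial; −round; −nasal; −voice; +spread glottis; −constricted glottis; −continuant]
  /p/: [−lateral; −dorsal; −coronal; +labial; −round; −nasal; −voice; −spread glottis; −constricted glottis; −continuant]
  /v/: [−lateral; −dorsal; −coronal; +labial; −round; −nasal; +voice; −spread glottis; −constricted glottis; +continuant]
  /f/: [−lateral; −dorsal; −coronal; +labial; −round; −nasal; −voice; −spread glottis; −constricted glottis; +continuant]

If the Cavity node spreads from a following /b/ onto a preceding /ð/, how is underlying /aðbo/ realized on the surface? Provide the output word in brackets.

Cavity immediately or transitively dominates [coronal], [anterior], [distributed], [strident], [labial], [round].
The target acquires /b/'s values for everything under Cavity — [−coronal], [+labial], [−round] — while keeping its own [lateral], [dorsal], [nasal], ….
This feature bundle is that of [v], so /aðbo/ surfaces as [avbo].

[avbo]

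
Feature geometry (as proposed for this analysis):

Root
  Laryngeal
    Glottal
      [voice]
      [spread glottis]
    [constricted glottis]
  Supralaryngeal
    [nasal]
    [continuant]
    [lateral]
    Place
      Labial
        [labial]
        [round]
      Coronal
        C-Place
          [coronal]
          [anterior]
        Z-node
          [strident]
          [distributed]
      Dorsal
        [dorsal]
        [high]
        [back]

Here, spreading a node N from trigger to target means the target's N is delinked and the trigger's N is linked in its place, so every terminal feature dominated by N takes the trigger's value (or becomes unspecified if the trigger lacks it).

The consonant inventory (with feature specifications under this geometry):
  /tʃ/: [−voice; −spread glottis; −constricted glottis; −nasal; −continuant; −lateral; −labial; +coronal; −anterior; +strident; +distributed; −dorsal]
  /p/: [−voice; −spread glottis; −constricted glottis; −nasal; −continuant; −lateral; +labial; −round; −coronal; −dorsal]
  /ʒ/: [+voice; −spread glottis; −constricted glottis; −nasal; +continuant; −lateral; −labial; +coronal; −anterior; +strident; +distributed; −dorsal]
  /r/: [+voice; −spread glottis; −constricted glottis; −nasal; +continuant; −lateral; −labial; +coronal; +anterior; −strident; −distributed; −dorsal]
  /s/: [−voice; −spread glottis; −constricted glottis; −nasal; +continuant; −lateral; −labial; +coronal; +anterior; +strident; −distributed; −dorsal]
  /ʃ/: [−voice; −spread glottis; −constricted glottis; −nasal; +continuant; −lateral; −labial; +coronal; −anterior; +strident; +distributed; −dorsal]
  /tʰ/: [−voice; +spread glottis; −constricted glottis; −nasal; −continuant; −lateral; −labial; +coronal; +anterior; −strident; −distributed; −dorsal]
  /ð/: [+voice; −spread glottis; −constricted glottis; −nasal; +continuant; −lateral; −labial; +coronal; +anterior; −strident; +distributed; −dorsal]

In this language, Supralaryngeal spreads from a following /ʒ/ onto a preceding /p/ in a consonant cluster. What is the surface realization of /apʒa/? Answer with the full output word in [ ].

[aʃʒa]

Supralaryngeal immediately or transitively dominates [nasal], [continuant], [lateral], [labial], [round], [coronal], [anterior], [strident], [distributed], [dorsal], [high], [back].
After delinking /p/'s Supralaryngeal and linking /ʒ/'s, the affected terminals become [−nasal], [+continuant], [−lateral], [−labial], [+coronal], [−anterior], [+strident], [+distributed], [−dorsal]; [voice], [spread glottis], [constricted glottis] (outside Supralaryngeal) are retained from /p/.
The resulting bundle matches /ʃ/ in the inventory; substituting it for /p/ gives [aʃʒa].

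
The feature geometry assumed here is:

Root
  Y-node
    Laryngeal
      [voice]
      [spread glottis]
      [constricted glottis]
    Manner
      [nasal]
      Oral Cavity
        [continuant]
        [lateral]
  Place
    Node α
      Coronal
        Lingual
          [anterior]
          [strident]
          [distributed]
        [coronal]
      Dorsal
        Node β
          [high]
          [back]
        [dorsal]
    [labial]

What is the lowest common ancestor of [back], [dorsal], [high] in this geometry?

[back] is immediately dominated by Node β.
[dorsal] is immediately dominated by Dorsal.
[high] is immediately dominated by Node β.
Dorsal is the lowest common ancestor — every listed feature sits under it, and no single subconstituent of Dorsal covers them all.

Dorsal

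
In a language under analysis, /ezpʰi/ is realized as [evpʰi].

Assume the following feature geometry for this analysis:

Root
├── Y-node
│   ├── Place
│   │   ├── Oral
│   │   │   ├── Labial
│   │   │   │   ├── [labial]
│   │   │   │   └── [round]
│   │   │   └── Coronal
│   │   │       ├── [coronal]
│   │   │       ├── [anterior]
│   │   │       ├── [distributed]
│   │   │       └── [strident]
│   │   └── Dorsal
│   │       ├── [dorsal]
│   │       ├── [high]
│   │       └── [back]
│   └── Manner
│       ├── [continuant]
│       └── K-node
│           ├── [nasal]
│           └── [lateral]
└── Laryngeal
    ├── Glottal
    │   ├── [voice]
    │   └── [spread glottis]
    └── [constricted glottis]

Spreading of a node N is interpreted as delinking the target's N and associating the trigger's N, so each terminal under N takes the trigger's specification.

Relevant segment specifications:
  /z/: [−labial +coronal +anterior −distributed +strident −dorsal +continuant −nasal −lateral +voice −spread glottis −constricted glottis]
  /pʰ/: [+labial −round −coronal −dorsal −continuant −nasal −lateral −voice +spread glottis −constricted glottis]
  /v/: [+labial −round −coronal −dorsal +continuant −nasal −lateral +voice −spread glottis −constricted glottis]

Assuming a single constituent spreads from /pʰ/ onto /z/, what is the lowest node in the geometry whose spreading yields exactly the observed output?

Oral

Feature comparison: [labial], [round], [coronal], [anterior], [distributed], [strident] differ between /z/ and [v]; the remaining terminals match.
These terminals are all dominated by Oral, and no proper subconstituent of Oral covers them all; Oral is their lowest common ancestor.
Spreading Oral from /pʰ/ overwrites each of those terminals with /pʰ/'s values, yielding exactly [v].
[continuant], [spread glottis] stay as in /z/ although /pʰ/ differs there, so no node dominating them spread; among the remaining candidates Oral is the lowest that derives the output.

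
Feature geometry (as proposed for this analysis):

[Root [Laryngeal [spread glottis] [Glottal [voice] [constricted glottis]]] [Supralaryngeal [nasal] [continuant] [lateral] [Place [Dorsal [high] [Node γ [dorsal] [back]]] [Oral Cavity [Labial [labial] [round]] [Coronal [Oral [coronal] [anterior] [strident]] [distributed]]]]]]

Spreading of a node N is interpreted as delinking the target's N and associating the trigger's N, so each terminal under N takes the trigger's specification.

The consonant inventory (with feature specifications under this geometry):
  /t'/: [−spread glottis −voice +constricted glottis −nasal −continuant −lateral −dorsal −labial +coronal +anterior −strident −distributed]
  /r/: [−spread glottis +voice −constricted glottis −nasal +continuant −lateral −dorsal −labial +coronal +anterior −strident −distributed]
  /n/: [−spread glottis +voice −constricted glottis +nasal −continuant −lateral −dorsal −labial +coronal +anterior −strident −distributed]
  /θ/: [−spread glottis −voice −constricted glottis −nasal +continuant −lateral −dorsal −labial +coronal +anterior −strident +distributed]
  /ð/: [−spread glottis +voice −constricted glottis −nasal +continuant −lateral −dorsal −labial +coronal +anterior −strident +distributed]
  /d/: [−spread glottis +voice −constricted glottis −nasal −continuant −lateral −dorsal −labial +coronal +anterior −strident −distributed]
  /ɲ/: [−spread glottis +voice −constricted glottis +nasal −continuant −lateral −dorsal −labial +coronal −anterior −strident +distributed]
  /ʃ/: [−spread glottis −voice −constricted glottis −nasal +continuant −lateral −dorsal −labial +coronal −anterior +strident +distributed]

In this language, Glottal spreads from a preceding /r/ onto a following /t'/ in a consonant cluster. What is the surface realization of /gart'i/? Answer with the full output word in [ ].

Terminals under Glottal in this geometry: [voice], [constricted glottis].
The target acquires /r/'s values for everything under Glottal — [+voice], [−constricted glottis] — while keeping its own [spread glottis], [nasal], [continuant], ….
The resulting bundle matches /d/ in the inventory; substituting it for /t'/ gives [gardi].

[gardi]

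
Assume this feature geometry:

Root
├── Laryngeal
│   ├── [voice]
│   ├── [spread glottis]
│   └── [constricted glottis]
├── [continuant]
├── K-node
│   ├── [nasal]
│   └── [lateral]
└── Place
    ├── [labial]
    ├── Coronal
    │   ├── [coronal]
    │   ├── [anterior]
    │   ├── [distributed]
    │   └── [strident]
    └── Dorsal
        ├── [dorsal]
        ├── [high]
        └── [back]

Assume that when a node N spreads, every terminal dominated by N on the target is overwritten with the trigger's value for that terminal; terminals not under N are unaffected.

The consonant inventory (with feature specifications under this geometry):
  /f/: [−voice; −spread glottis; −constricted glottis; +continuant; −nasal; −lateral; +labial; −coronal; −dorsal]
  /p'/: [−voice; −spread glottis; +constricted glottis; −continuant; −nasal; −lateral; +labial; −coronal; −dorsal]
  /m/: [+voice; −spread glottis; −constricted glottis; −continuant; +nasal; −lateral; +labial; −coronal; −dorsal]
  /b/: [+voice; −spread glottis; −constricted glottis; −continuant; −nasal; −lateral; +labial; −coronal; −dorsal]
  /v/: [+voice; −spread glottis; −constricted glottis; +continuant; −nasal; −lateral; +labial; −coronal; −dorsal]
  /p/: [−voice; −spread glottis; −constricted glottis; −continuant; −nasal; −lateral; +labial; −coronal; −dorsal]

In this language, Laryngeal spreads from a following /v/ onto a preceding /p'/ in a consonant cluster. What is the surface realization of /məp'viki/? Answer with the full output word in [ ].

[məbviki]

The Laryngeal node dominates the terminals [voice], [spread glottis], [constricted glottis].
The target acquires /v/'s values for everything under Laryngeal — [+voice], [−spread glottis], [−constricted glottis] — while keeping its own [continuant], [nasal], [lateral], ….
The resulting bundle matches /b/ in the inventory; substituting it for /p'/ gives [məbviki].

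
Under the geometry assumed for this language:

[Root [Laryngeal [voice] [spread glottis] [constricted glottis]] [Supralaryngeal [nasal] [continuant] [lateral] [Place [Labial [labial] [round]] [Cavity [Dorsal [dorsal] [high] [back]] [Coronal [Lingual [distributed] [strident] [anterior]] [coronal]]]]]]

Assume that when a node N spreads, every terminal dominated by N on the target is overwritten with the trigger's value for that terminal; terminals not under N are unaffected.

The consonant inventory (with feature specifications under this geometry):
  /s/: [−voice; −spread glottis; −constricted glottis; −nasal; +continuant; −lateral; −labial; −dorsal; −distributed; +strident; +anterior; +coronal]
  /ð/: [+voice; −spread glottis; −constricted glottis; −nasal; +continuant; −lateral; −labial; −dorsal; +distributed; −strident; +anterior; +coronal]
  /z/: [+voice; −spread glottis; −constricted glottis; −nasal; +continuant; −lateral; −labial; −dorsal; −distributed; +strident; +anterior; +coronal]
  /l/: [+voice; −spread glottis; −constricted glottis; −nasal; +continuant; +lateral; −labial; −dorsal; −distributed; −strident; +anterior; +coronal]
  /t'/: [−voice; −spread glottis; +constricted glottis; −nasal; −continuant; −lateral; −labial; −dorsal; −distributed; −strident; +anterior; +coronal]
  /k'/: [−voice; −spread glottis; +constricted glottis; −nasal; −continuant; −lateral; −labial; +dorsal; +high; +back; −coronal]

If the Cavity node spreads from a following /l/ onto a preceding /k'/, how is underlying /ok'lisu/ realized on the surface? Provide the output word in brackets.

[ot'lisu]

Terminals under Cavity in this geometry: [dorsal], [high], [back], [distributed], [strident], [anterior], [coronal].
After delinking /k'/'s Cavity and linking /l/'s, the affected terminals become [−dorsal], [−distributed], [−strident], [+anterior], [+coronal]; [voice], [spread glottis], [constricted glottis], … (outside Cavity) are retained from /k'/.
This feature bundle is that of [t'], so /ok'lisu/ surfaces as [ot'lisu].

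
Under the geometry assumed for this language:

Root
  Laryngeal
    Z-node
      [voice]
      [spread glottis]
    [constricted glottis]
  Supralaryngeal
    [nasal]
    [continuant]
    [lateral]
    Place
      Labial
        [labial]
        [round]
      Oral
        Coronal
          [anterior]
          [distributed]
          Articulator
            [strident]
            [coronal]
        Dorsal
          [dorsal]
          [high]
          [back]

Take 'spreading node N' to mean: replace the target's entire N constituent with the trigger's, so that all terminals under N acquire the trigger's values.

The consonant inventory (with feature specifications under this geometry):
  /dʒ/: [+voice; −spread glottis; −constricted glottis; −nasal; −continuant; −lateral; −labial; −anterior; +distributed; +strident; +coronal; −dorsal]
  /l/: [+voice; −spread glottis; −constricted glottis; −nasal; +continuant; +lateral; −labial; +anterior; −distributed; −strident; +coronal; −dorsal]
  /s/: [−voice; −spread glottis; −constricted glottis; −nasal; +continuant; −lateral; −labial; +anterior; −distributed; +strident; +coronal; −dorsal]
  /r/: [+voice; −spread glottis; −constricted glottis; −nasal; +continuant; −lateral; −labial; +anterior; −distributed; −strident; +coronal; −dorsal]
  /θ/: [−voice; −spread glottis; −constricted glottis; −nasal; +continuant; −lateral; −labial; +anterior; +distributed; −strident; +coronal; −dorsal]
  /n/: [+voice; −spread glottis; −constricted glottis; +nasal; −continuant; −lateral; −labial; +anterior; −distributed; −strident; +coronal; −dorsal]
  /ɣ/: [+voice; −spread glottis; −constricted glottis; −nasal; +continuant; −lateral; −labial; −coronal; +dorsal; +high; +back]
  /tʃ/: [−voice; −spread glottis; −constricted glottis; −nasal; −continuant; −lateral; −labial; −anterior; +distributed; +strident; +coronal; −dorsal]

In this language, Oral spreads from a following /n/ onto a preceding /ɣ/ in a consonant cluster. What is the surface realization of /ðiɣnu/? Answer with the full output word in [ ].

Oral immediately or transitively dominates [anterior], [distributed], [strident], [coronal], [dorsal], [high], [back].
After delinking /ɣ/'s Oral and linking /n/'s, the affected terminals become [+anterior], [−distributed], [−strident], [+coronal], [−dorsal]; [voice], [spread glottis], [constricted glottis], … (outside Oral) are retained from /ɣ/.
This feature bundle is that of [r], so /ðiɣnu/ surfaces as [ðirnu].

[ðirnu]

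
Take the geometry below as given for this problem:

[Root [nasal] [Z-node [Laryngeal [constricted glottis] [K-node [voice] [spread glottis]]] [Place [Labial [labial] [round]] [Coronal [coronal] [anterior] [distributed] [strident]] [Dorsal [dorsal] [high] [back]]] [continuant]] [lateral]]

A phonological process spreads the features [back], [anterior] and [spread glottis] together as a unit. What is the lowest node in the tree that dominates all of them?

Z-node

[back]: Root / Z-node / Place / Dorsal / [back].
[anterior] lies under Coronal (below Z-node).
[spread glottis]: Root / Z-node / Laryngeal / K-node / [spread glottis].
Z-node is the lowest common ancestor — every listed feature sits under it, and no single subconstituent of Z-node covers them all.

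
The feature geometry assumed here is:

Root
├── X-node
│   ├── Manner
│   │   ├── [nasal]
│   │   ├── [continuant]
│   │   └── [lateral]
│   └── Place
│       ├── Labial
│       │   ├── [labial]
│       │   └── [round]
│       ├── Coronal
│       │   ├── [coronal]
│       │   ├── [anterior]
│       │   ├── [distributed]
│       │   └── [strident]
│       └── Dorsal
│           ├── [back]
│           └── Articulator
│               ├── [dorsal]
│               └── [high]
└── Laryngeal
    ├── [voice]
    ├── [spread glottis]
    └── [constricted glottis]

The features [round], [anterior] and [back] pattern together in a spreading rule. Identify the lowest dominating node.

[round] is immediately dominated by Labial.
[anterior] is immediately dominated by Coronal.
[back] is immediately dominated by Dorsal.
Place is the lowest common ancestor — every listed feature sits under it, and no single subconstituent of Place covers them all.

Place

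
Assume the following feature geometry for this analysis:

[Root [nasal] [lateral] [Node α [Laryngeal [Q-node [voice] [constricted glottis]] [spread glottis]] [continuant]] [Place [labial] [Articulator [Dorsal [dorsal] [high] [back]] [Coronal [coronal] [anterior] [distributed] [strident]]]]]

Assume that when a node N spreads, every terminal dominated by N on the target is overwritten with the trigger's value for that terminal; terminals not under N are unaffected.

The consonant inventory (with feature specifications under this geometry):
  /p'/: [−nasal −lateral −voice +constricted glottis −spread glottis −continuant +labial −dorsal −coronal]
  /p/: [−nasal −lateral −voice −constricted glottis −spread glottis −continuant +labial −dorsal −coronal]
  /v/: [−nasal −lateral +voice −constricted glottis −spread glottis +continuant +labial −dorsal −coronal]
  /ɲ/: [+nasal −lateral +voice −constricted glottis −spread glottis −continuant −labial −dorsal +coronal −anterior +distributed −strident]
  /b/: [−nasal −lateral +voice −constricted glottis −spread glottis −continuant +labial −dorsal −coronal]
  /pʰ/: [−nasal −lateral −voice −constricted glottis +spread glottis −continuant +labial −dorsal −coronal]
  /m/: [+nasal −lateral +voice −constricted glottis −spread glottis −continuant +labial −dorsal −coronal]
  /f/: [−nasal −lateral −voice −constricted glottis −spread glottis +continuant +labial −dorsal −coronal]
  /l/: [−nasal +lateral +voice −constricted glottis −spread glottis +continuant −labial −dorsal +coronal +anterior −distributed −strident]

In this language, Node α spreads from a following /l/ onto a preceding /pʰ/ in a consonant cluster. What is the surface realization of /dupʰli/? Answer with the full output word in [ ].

Terminals under Node α in this geometry: [voice], [constricted glottis], [spread glottis], [continuant].
Spreading Node α from /l/ onto /pʰ/ replaces those values with /l/'s: [+voice], [−constricted glottis], [−spread glottis], [+continuant]. Features outside Node α ([nasal], [lateral], [labial], …) stay as in /pʰ/.
The resulting bundle matches /v/ in the inventory; substituting it for /pʰ/ gives [duvli].

[duvli]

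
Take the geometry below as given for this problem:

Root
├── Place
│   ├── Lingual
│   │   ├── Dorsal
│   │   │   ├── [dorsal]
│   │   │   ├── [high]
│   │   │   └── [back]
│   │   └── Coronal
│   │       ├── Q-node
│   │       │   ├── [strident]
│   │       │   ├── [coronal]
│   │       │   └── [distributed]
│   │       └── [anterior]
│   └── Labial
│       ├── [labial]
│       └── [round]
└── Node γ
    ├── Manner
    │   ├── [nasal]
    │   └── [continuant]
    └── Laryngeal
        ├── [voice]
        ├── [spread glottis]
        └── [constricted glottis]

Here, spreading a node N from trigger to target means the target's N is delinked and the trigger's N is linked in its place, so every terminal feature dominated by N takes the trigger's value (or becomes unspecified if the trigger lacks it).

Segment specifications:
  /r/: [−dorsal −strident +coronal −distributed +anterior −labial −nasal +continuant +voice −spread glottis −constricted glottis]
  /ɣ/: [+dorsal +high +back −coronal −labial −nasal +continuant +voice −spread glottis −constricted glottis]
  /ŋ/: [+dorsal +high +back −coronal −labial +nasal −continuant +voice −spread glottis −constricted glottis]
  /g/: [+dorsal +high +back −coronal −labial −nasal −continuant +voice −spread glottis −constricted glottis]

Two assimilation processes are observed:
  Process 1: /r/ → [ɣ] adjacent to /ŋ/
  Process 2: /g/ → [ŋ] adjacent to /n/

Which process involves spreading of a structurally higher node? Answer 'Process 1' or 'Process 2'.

Process 1

Process 1 alters [coronal], [anterior], [distributed], [strident], [dorsal], [high], [back]; the lowest common ancestor is Lingual (depth 2 from Root).
In Process 2, [nasal] changes, so the minimal spreading node is [nasal] at depth 3.
Lingual (depth 2) sits above [nasal] (depth 3), making Process 1 the one with the higher spreading node.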